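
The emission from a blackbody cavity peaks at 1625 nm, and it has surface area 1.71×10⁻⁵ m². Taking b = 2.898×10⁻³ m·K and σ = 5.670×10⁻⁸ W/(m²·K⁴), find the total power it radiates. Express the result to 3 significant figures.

P ≈ 9.81 W

Wien's law: T = b/λ_max = 2.898×10⁻³/1.625×10⁻⁶ = 1783.38 K.
Area A = 1.71×10⁻⁵ m².
Then P = σAT⁴ = 5.670×10⁻⁸×1.71×10⁻⁵×(1783.38)⁴ = 9.81 W.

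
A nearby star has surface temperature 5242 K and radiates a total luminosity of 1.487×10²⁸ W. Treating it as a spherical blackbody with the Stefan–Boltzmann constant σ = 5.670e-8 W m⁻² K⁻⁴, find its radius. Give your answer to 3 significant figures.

L = 4πR²σT⁴ ⇒ R = √(L/(4πσT⁴)).
σT⁴ = 4.28126×10⁷ W/m², so R = √(1.487×10²⁸/(4π×4.28126×10⁷)) = 5.26×10⁹ m.

R ≈ 5.26×10⁹ m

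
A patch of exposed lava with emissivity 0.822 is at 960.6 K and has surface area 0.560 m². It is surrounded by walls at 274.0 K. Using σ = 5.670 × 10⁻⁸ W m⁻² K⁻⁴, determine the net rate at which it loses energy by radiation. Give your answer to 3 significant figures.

Net loss ≈ 2.21×10⁴ W

Area A = 0.560 m².
Net radiated power P_net = εσA(T⁴ − T₀⁴) = 0.822×5.670×10⁻⁸×0.560×(960.6⁴ − 274.0⁴).
T⁴ − T₀⁴ = 8.51472×10¹¹ − 5.63641×10⁹ = 8.45836×10¹¹ K⁴, so P_net = 2.21×10⁴ W.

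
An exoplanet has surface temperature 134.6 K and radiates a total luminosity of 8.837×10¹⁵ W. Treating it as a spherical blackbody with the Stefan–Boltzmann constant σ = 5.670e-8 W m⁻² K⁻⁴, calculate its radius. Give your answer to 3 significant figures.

R ≈ 6.15×10⁶ m

L = 4πR²σT⁴ ⇒ R = √(L/(4πσT⁴)).
σT⁴ = 18.6107 W/m², so R = √(8.837×10¹⁵/(4π×18.6107)) = 6.15×10⁶ m.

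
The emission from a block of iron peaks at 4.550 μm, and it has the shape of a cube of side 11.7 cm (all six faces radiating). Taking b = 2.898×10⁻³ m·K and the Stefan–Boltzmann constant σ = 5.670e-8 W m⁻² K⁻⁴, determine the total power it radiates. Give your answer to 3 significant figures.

P ≈ 766 W

Wien's law: T = b/λ_max = 2.898×10⁻³/4.550×10⁻⁶ = 636.923 K.
Area A = 6s² = 6×(0.117 m)² = 0.082134 m².
Then P = σAT⁴ = 5.670×10⁻⁸×0.082134×(636.923)⁴ = 766 W.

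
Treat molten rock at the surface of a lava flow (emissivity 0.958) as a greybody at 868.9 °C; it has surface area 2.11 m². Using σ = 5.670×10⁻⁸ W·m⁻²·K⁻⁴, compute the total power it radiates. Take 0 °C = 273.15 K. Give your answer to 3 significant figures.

T = 868.9 °C + 273.15 = 1142.05 K.
Area A = 2.11 m².
P = εσAT⁴ = 0.958 × 5.670×10⁻⁸ × 2.11 × (1142.05)⁴ = 1.95×10⁵ W.

P ≈ 1.95×10⁵ W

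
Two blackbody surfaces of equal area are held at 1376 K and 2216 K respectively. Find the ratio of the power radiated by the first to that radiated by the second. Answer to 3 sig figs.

P₁/P₂ ≈ 0.149

With equal areas, P₁/P₂ = (T₁/T₂)⁴ = (1376/2216)⁴ = 0.149.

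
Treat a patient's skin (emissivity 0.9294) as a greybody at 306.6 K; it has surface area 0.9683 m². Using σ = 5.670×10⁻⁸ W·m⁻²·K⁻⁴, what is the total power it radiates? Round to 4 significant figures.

P ≈ 450.9 W

Area A = 0.9683 m².
P = εσAT⁴ = 0.9294 × 5.670×10⁻⁸ × 0.9683 × (306.6)⁴ = 450.9 W.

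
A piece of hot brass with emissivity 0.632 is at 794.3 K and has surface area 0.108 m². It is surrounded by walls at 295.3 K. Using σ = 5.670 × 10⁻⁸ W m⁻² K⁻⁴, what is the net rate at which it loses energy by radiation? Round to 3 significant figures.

Area A = 0.108 m².
Net radiated power P_net = εσA(T⁴ − T₀⁴) = 0.632×5.670×10⁻⁸×0.108×(794.3⁴ − 295.3⁴).
T⁴ − T₀⁴ = 3.98051×10¹¹ − 7.60420×10⁹ = 3.90447×10¹¹ K⁴, so P_net = 1.51×10³ W.

Net loss ≈ 1.51×10³ W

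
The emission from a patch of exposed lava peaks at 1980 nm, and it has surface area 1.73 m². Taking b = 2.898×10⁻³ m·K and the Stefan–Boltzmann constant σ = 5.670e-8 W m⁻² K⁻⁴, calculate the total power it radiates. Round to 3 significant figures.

P ≈ 4.50×10⁵ W

Wien's law: T = b/λ_max = 2.898×10⁻³/1.980×10⁻⁶ = 1463.64 K.
Area A = 1.73 m².
Then P = σAT⁴ = 5.670×10⁻⁸×1.73×(1463.64)⁴ = 4.50×10⁵ W.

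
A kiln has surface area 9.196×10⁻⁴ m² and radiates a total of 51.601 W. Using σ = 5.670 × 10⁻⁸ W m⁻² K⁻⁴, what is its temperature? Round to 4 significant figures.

T ≈ 997.4 K

Area A = 9.196×10⁻⁴ m².
P = σAT⁴ ⇒ T = (P/(σA))^(1/4) = (51.601/(5.670×10⁻⁸×9.196×10⁻⁴))^(1/4) = 997.4 K.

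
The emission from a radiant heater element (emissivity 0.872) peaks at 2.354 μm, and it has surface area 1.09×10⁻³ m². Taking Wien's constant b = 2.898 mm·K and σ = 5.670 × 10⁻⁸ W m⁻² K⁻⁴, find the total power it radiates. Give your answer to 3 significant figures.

Wien's law: T = b/λ_max = 2.898×10⁻³/2.354×10⁻⁶ = 1231.10 K.
Area A = 1.09×10⁻³ m².
Then P = εσAT⁴ = 0.872×5.670×10⁻⁸×1.09×10⁻³×(1231.10)⁴ = 124 W.

P ≈ 124 W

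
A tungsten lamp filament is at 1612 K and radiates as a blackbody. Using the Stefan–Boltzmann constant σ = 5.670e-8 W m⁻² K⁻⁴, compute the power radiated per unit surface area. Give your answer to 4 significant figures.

Stefan–Boltzmann: I = σT⁴ = 5.670×10⁻⁸ × (1612)⁴ = 3.829×10⁵ W/m².

I ≈ 3.829×10⁵ W/m²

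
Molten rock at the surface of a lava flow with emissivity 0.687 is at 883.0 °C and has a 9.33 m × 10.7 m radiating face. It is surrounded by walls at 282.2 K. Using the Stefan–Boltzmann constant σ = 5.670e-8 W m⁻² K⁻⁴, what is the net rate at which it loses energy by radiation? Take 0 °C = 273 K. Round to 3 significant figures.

Net loss ≈ 6.92×10⁶ W

T = 883.0 °C + 273 = 1156.0 K.
Area A = 9.33 × 10.7 = 99.831 m².
Net radiated power P_net = εσA(T⁴ − T₀⁴) = 0.687×5.670×10⁻⁸×99.831×(1156.0⁴ − 282.2⁴).
T⁴ − T₀⁴ = 1.78579×10¹² − 6.34203×10⁹ = 1.77945×10¹² K⁴, so P_net = 6.92×10⁶ W.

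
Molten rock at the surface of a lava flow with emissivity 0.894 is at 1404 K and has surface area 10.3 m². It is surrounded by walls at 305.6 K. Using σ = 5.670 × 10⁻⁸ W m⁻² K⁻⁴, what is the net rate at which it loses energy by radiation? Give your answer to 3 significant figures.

Net loss ≈ 2.02×10⁶ W

Area A = 10.3 m².
Net radiated power P_net = εσA(T⁴ − T₀⁴) = 0.894×5.670×10⁻⁸×10.3×(1404⁴ − 305.6⁴).
T⁴ − T₀⁴ = 3.88569×10¹² − 8.72195×10⁹ = 3.87697×10¹² K⁴, so P_net = 2.02×10⁶ W.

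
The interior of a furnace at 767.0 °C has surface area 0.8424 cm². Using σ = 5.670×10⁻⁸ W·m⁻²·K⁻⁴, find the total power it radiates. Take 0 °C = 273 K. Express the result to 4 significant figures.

P ≈ 5.588 W

T = 767.0 °C + 273 = 1040.0 K.
Area A = 0.8424 cm² = 8.424×10⁻⁵ m².
P = σAT⁴ = 5.670×10⁻⁸ × 8.424×10⁻⁵ × (1040.0)⁴ = 5.588 W.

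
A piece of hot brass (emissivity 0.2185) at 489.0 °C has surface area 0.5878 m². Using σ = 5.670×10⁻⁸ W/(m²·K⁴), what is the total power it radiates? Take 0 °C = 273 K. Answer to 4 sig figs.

T = 489.0 °C + 273 = 762.0 K.
Area A = 0.5878 m².
P = εσAT⁴ = 0.2185 × 5.670×10⁻⁸ × 0.5878 × (762.0)⁴ = 2455 W.

P ≈ 2455 W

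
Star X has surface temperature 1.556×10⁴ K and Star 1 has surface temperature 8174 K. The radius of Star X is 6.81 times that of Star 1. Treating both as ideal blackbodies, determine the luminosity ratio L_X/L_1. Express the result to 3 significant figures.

L_X/L_1 ≈ 609

L ∝ R²T⁴, so L_X/L_1 = (R_X/R_1)²(T_X/T_1)⁴ = (6.81)² × (1.556×10⁴/8174)⁴ = 46.3761 × 13.1311 = 609.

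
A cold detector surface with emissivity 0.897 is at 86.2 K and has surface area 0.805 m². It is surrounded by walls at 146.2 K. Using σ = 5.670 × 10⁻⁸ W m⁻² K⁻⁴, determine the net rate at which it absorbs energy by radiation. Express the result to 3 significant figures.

Area A = 0.805 m².
Net radiated power P_net = εσA(T⁴ − T₀⁴) = 0.897×5.670×10⁻⁸×0.805×(86.2⁴ − 146.2⁴).
T⁴ − T₀⁴ = 5.52114×10⁷ − 4.56867×10⁸ = -4.01656×10⁸ K⁴, so P_net = -16.4 W — negative, meaning a net gain of 16.4 W.

Net gain ≈ 16.4 W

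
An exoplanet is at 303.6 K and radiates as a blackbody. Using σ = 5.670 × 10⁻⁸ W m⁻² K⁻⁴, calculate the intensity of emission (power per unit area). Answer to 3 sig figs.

I ≈ 482 W/m²

Stefan–Boltzmann: I = σT⁴ = 5.670×10⁻⁸ × (303.6)⁴ = 482 W/m².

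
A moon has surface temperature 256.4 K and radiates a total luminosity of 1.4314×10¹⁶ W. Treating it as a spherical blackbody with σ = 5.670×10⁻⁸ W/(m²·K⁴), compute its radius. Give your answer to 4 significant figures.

R ≈ 2.156×10⁶ m

L = 4πR²σT⁴ ⇒ R = √(L/(4πσT⁴)).
σT⁴ = 245.050 W/m², so R = √(1.4314×10¹⁶/(4π×245.050)) = 2.156×10⁶ m.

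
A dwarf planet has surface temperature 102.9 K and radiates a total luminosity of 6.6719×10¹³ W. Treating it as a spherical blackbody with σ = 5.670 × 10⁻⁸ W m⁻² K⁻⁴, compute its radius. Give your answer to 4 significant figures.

L = 4πR²σT⁴ ⇒ R = √(L/(4πσT⁴)).
σT⁴ = 6.35689 W/m², so R = √(6.6719×10¹³/(4π×6.35689)) = 9.139×10⁵ m.

R ≈ 9.139×10⁵ m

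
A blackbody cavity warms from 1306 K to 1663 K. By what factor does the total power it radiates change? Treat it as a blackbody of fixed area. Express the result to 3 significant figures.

P ∝ T⁴, so P₂/P₁ = (T₂/T₁)⁴ = (1663/1306)⁴ = (1.27335)⁴ = 2.63.

P₂/P₁ ≈ 2.63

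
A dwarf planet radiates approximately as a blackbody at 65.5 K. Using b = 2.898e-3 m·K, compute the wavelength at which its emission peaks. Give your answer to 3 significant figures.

λ_max ≈ 44.2 μm

Wien's displacement law: λ_max = b/T = (2.898×10⁻³ m·K)/(65.5 K) = 4.424×10⁻⁵ m.
That is 44.2 μm, in the infrared range.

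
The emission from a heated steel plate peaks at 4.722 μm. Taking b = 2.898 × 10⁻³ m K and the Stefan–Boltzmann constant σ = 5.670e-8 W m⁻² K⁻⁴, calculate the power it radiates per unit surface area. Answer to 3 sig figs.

Wien's law: T = b/λ_max = 2.898×10⁻³/4.722×10⁻⁶ = 613.723 K.
Then I = σT⁴ = 5.670×10⁻⁸×(613.723)⁴ = 8.04×10³ W/m².

I ≈ 8.04×10³ W/m²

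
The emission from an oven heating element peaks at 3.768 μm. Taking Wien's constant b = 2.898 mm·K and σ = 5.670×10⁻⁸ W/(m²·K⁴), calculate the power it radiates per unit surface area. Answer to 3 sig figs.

Wien's law: T = b/λ_max = 2.898×10⁻³/3.768×10⁻⁶ = 769.108 K.
Then I = σT⁴ = 5.670×10⁻⁸×(769.108)⁴ = 1.98×10⁴ W/m².

I ≈ 1.98×10⁴ W/m²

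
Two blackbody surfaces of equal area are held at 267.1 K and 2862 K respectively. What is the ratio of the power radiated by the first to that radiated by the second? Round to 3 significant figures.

P₁/P₂ ≈ 7.59×10⁻⁵

With equal areas, P₁/P₂ = (T₁/T₂)⁴ = (267.1/2862)⁴ = 7.59×10⁻⁵.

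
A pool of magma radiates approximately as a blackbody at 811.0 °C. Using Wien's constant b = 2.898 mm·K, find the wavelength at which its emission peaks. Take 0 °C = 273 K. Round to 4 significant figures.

λ_max ≈ 2.673 μm

T = 811.0 °C + 273 = 1084.0 K.
Wien's displacement law: λ_max = b/T = (2.898×10⁻³ m·K)/(1084.0 K) = 2.6734×10⁻⁶ m.
That is 2.673 μm, in the infrared range.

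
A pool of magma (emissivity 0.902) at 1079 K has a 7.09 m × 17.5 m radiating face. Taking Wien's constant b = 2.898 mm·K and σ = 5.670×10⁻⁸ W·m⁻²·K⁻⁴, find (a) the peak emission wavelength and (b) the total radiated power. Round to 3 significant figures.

(a) λ_max = b/T = 2.898×10⁻³/1079 = 2.686×10⁻⁶ m = 2.69×10³ nm.
Area A = 7.09 × 17.5 = 124.075 m².
(b) P = εσAT⁴ = 0.902×5.670×10⁻⁸×124.075×(1079)⁴ = 8.60×10⁶ W.

λ_max ≈ 2.69×10³ nm; P ≈ 8.60×10⁶ W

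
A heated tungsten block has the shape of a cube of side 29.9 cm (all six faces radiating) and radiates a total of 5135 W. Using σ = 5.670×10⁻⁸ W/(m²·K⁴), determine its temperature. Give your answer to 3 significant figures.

Area A = 6s² = 6×(0.299 m)² = 0.536406 m².
P = σAT⁴ ⇒ T = (P/(σA))^(1/4) = (5135/(5.670×10⁻⁸×0.536406))^(1/4) = 641 K.

T ≈ 641 K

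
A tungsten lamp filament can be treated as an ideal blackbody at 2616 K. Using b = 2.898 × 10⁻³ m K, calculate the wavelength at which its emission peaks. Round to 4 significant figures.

λ_max ≈ 1108 nm

Wien's displacement law: λ_max = b/T = (2.898×10⁻³ m·K)/(2616 K) = 1.1078×10⁻⁶ m.
That is 1108 nm, in the infrared range.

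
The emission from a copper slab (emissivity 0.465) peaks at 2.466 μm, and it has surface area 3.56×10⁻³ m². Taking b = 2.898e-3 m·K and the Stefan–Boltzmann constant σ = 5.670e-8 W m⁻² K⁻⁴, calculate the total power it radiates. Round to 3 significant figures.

Wien's law: T = b/λ_max = 2.898×10⁻³/2.466×10⁻⁶ = 1175.18 K.
Area A = 3.56×10⁻³ m².
Then P = εσAT⁴ = 0.465×5.670×10⁻⁸×3.56×10⁻³×(1175.18)⁴ = 179 W.

P ≈ 179 W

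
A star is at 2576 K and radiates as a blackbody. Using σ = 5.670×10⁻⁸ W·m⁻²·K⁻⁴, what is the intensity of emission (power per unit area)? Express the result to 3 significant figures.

Stefan–Boltzmann: I = σT⁴ = 5.670×10⁻⁸ × (2576)⁴ = 2.50×10⁶ W/m².

I ≈ 2.50×10⁶ W/m²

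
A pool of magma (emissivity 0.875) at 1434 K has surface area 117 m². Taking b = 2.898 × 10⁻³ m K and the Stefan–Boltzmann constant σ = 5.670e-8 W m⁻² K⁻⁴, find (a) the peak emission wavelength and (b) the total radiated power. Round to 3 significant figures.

λ_max ≈ 2.02 μm; P ≈ 2.45×10⁷ W

(a) λ_max = b/T = 2.898×10⁻³/1434 = 2.021×10⁻⁶ m = 2.02 μm.
Area A = 117 m².
(b) P = εσAT⁴ = 0.875×5.670×10⁻⁸×117×(1434)⁴ = 2.45×10⁷ W.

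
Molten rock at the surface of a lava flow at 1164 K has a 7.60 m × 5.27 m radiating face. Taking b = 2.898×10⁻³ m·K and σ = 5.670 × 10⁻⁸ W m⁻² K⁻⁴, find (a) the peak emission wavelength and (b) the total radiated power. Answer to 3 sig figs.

(a) λ_max = b/T = 2.898×10⁻³/1164 = 2.490×10⁻⁶ m = 2.49 μm.
Area A = 7.60 × 5.27 = 40.052 m².
(b) P = σAT⁴ = 5.670×10⁻⁸×40.052×(1164)⁴ = 4.17×10⁶ W.

λ_max ≈ 2.49 μm; P ≈ 4.17×10⁶ W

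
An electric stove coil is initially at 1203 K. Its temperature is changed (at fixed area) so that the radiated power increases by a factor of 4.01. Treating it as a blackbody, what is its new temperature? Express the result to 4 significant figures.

T₂ ≈ 1702 K

P ∝ T⁴, so T₂/T₁ = (P₂/P₁)^(1/4) = (4.01)^(1/4) = 1.41510.
T₂ = 1203 × 1.41510 = 1702 K.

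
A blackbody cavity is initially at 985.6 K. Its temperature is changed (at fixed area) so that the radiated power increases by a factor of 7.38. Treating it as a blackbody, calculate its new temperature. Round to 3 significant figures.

P ∝ T⁴, so T₂/T₁ = (P₂/P₁)^(1/4) = (7.38)^(1/4) = 1.64822.
T₂ = 985.6 × 1.64822 = 1.62×10³ K.

T₂ ≈ 1.62×10³ K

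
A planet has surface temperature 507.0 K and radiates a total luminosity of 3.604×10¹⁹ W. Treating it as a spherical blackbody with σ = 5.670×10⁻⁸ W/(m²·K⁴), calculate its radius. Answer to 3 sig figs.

L = 4πR²σT⁴ ⇒ R = √(L/(4πσT⁴)).
σT⁴ = 3746.41 W/m², so R = √(3.604×10¹⁹/(4π×3746.41)) = 2.77×10⁷ m.

R ≈ 2.77×10⁷ m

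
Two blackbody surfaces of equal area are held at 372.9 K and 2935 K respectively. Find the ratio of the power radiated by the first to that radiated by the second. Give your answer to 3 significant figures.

P₁/P₂ ≈ 2.61×10⁻⁴

With equal areas, P₁/P₂ = (T₁/T₂)⁴ = (372.9/2935)⁴ = 2.61×10⁻⁴.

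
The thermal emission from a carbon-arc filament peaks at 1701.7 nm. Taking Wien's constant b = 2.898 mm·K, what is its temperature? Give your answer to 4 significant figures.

T ≈ 1703 K

Wien's law gives T = b/λ_max = (2.898×10⁻³ m·K)/(1.7017×10⁻⁶ m) = 1703 K.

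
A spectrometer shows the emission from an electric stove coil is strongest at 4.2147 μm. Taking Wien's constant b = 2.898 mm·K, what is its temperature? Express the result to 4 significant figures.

Wien's law gives T = b/λ_max = (2.898×10⁻³ m·K)/(4.2147×10⁻⁶ m) = 687.6 K.

T ≈ 687.6 K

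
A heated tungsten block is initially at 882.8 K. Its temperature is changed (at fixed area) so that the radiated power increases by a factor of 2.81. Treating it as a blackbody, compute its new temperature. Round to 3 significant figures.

T₂ ≈ 1.14×10³ K

P ∝ T⁴, so T₂/T₁ = (P₂/P₁)^(1/4) = (2.81)^(1/4) = 1.29472.
T₂ = 882.8 × 1.29472 = 1.14×10³ K.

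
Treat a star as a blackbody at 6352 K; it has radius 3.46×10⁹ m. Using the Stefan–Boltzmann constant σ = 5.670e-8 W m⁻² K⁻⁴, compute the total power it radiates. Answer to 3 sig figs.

P ≈ 1.39×10²⁸ W

Surface area A = 4πR² = 4π(3.46×10⁹ m)² = 1.50440×10²⁰ m².
P = σAT⁴ = 5.670×10⁻⁸ × 1.50440×10²⁰ × (6352)⁴ = 1.39×10²⁸ W.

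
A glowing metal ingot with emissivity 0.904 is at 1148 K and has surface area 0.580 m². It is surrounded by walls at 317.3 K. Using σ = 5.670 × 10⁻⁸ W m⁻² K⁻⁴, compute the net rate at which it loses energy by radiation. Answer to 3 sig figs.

Net loss ≈ 5.13×10⁴ W

Area A = 0.580 m².
Net radiated power P_net = εσA(T⁴ − T₀⁴) = 0.904×5.670×10⁻⁸×0.580×(1148⁴ − 317.3⁴).
T⁴ − T₀⁴ = 1.73687×10¹² − 1.01363×10¹⁰ = 1.72673×10¹² K⁴, so P_net = 5.13×10⁴ W.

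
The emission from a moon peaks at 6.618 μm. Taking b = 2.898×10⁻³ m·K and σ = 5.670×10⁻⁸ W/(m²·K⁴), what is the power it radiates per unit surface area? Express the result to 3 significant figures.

Wien's law: T = b/λ_max = 2.898×10⁻³/6.618×10⁻⁶ = 437.897 K.
Then I = σT⁴ = 5.670×10⁻⁸×(437.897)⁴ = 2.08×10³ W/m².

I ≈ 2.08×10³ W/m²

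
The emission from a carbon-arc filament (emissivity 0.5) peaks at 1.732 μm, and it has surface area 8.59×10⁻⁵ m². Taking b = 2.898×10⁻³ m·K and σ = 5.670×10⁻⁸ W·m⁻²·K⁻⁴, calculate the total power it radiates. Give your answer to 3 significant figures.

P ≈ 19.1 W

Wien's law: T = b/λ_max = 2.898×10⁻³/1.732×10⁻⁶ = 1673.21 K.
Area A = 8.59×10⁻⁵ m².
Then P = εσAT⁴ = 0.5×5.670×10⁻⁸×8.59×10⁻⁵×(1673.21)⁴ = 19.1 W.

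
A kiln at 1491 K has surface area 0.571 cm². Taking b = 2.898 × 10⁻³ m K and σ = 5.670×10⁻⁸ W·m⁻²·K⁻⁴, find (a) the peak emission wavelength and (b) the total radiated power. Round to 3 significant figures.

λ_max ≈ 1.94×10³ nm; P ≈ 16.0 W

(a) λ_max = b/T = 2.898×10⁻³/1491 = 1.944×10⁻⁶ m = 1.94×10³ nm.
Area A = 0.571 cm² = 5.71×10⁻⁵ m².
(b) P = σAT⁴ = 5.670×10⁻⁸×5.71×10⁻⁵×(1491)⁴ = 16.0 W.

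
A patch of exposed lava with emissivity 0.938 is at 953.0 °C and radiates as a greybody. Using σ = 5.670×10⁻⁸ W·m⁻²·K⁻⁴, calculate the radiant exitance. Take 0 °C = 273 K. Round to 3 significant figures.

I ≈ 1.20×10⁵ W/m²

T = 953.0 °C + 273 = 1226.0 K.
Stefan–Boltzmann: I = εσT⁴ = 0.938 × 5.670×10⁻⁸ × (1226.0)⁴ = 1.20×10⁵ W/m².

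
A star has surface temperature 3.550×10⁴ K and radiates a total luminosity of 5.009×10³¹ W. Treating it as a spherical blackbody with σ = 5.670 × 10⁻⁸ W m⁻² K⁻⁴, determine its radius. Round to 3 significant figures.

R ≈ 6.65×10⁹ m

L = 4πR²σT⁴ ⇒ R = √(L/(4πσT⁴)).
σT⁴ = 9.00526×10¹⁰ W/m², so R = √(5.009×10³¹/(4π×9.00526×10¹⁰)) = 6.65×10⁹ m.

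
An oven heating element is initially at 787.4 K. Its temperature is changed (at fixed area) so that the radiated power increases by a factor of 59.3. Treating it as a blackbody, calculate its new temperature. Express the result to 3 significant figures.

P ∝ T⁴, so T₂/T₁ = (P₂/P₁)^(1/4) = (59.3)^(1/4) = 2.77500.
T₂ = 787.4 × 2.77500 = 2.19×10³ K.

T₂ ≈ 2.19×10³ K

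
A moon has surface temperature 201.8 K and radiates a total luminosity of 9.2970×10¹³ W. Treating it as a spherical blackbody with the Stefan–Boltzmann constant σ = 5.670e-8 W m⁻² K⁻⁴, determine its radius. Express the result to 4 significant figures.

R ≈ 2.805×10⁵ m

L = 4πR²σT⁴ ⇒ R = √(L/(4πσT⁴)).
σT⁴ = 94.0303 W/m², so R = √(9.2970×10¹³/(4π×94.0303)) = 2.805×10⁵ m.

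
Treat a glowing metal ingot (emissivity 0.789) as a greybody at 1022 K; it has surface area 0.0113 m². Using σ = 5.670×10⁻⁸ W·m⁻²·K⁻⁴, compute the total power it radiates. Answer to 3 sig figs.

P ≈ 551 W

Area A = 0.0113 m².
P = εσAT⁴ = 0.789 × 5.670×10⁻⁸ × 0.0113 × (1022)⁴ = 551 W.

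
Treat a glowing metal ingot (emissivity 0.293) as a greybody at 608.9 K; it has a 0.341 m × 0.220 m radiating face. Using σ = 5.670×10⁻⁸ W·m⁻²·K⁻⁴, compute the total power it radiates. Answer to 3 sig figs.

P ≈ 171 W

Area A = 0.341 × 0.220 = 0.07502 m².
P = εσAT⁴ = 0.293 × 5.670×10⁻⁸ × 0.07502 × (608.9)⁴ = 171 W.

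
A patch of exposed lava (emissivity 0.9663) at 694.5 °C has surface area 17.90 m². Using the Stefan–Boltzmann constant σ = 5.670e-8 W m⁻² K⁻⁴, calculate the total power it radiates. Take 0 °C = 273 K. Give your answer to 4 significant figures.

P ≈ 8.593×10⁵ W

T = 694.5 °C + 273 = 967.5 K.
Area A = 17.90 m².
P = εσAT⁴ = 0.9663 × 5.670×10⁻⁸ × 17.90 × (967.5)⁴ = 8.593×10⁵ W.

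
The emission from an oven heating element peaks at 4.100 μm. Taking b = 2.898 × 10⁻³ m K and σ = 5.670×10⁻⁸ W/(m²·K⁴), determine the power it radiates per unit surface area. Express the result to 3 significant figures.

I ≈ 1.42×10⁴ W/m²

Wien's law: T = b/λ_max = 2.898×10⁻³/4.100×10⁻⁶ = 706.829 K.
Then I = σT⁴ = 5.670×10⁻⁸×(706.829)⁴ = 1.42×10⁴ W/m².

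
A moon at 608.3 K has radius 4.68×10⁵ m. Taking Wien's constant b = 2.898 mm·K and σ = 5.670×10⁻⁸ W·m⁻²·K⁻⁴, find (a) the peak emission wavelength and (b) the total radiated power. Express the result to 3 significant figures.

λ_max ≈ 4.76 μm; P ≈ 2.14×10¹⁶ W

(a) λ_max = b/T = 2.898×10⁻³/608.3 = 4.764×10⁻⁶ m = 4.76 μm.
Surface area A = 4πR² = 4π(4.68×10⁵ m)² = 2.75234×10¹² m².
(b) P = σAT⁴ = 5.670×10⁻⁸×2.75234×10¹²×(608.3)⁴ = 2.14×10¹⁶ W.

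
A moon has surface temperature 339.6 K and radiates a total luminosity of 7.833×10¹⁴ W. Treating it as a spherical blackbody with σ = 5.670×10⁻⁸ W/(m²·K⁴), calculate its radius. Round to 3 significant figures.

R ≈ 2.87×10⁵ m

L = 4πR²σT⁴ ⇒ R = √(L/(4πσT⁴)).
σT⁴ = 754.143 W/m², so R = √(7.833×10¹⁴/(4π×754.143)) = 2.87×10⁵ m.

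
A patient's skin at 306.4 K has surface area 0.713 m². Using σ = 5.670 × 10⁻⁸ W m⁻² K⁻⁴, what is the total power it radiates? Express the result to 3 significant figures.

P ≈ 356 W

Area A = 0.713 m².
P = σAT⁴ = 5.670×10⁻⁸ × 0.713 × (306.4)⁴ = 356 W.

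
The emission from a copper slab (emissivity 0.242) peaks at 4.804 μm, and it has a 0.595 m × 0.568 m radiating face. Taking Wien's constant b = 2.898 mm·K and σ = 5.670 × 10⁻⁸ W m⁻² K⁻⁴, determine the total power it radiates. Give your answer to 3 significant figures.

Wien's law: T = b/λ_max = 2.898×10⁻³/4.804×10⁻⁶ = 603.247 K.
Area A = 0.595 × 0.568 = 0.33796 m².
Then P = εσAT⁴ = 0.242×5.670×10⁻⁸×0.33796×(603.247)⁴ = 614 W.

P ≈ 614 W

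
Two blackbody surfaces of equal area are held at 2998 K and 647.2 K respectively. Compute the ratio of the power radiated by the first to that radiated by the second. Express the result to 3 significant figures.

With equal areas, P₁/P₂ = (T₁/T₂)⁴ = (2998/647.2)⁴ = 460.

P₁/P₂ ≈ 460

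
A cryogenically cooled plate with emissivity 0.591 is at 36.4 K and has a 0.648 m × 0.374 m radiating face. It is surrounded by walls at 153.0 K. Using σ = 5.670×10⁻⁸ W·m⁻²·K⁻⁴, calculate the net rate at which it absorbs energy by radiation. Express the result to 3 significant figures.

Net gain ≈ 4.44 W

Area A = 0.648 × 0.374 = 0.242352 m².
Net radiated power P_net = εσA(T⁴ − T₀⁴) = 0.591×5.670×10⁻⁸×0.242352×(36.4⁴ − 153.0⁴).
T⁴ − T₀⁴ = 1.75552×10⁶ − 5.47981×10⁸ = -5.46225×10⁸ K⁴, so P_net = -4.44 W — negative, meaning a net gain of 4.44 W.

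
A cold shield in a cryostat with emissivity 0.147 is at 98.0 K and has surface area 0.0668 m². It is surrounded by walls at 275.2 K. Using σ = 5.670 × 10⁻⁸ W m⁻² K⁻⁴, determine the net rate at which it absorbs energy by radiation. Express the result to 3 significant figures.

Net gain ≈ 3.14 W

Area A = 0.0668 m².
Net radiated power P_net = εσA(T⁴ − T₀⁴) = 0.147×5.670×10⁻⁸×0.0668×(98.0⁴ − 275.2⁴).
T⁴ − T₀⁴ = 9.22368×10⁷ − 5.73580×10⁹ = -5.64356×10⁹ K⁴, so P_net = -3.14 W — negative, meaning a net gain of 3.14 W.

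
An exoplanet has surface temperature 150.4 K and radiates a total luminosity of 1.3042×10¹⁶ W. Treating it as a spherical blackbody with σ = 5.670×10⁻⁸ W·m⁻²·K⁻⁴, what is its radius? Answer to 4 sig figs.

R ≈ 5.981×10⁶ m

L = 4πR²σT⁴ ⇒ R = √(L/(4πσT⁴)).
σT⁴ = 29.0118 W/m², so R = √(1.3042×10¹⁶/(4π×29.0118)) = 5.981×10⁶ m.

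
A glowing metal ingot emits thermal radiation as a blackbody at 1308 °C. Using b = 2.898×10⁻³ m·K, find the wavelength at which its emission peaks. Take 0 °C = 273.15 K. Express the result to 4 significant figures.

T = 1308 °C + 273.15 = 1581.15 K.
Wien's displacement law: λ_max = b/T = (2.898×10⁻³ m·K)/(1581.15 K) = 1.8328×10⁻⁶ m.
That is 1.833 μm, in the infrared range.

λ_max ≈ 1.833 μm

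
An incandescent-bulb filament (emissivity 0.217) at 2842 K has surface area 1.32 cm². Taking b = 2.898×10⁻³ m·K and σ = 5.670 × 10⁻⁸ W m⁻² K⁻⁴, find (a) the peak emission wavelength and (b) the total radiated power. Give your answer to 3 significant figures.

λ_max ≈ 1.02 μm; P ≈ 106 W

(a) λ_max = b/T = 2.898×10⁻³/2842 = 1.020×10⁻⁶ m = 1.02 μm.
Area A = 1.32 cm² = 1.32×10⁻⁴ m².
(b) P = εσAT⁴ = 0.217×5.670×10⁻⁸×1.32×10⁻⁴×(2842)⁴ = 106 W.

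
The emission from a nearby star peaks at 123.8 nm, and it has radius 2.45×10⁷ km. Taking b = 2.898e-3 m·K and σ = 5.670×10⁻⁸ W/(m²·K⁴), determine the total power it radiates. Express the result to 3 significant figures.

P ≈ 1.28×10³² W

Wien's law: T = b/λ_max = 2.898×10⁻³/1.238×10⁻⁷ = 23408.7 K.
Surface area A = 4πR² = 4π(2.45×10¹⁰ m)² = 7.54296×10²¹ m².
Then P = σAT⁴ = 5.670×10⁻⁸×7.54296×10²¹×(23408.7)⁴ = 1.28×10³² W.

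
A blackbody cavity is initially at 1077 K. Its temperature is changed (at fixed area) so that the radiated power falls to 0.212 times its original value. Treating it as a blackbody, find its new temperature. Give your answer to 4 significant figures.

T₂ ≈ 730.8 K

P ∝ T⁴, so T₂/T₁ = (P₂/P₁)^(1/4) = (0.212)^(1/4) = 0.678553.
T₂ = 1077 × 0.678553 = 730.8 K.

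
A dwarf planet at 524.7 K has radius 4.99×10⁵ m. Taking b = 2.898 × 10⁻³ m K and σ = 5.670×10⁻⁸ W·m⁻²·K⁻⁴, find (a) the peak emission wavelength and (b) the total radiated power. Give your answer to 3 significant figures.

(a) λ_max = b/T = 2.898×10⁻³/524.7 = 5.523×10⁻⁶ m = 5.52 μm.
Surface area A = 4πR² = 4π(4.99×10⁵ m)² = 3.12904×10¹² m².
(b) P = σAT⁴ = 5.670×10⁻⁸×3.12904×10¹²×(524.7)⁴ = 1.34×10¹⁶ W.

λ_max ≈ 5.52 μm; P ≈ 1.34×10¹⁶ W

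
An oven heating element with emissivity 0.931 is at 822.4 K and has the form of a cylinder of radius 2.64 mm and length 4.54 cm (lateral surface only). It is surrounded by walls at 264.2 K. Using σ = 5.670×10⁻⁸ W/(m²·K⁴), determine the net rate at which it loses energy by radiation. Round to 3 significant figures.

Lateral area A = 2πrL = 2π×2.64×10⁻³×0.0454 = 7.53077×10⁻⁴ m².
Net radiated power P_net = εσA(T⁴ − T₀⁴) = 0.931×5.670×10⁻⁸×7.53077×10⁻⁴×(822.4⁴ − 264.2⁴).
T⁴ − T₀⁴ = 4.57438×10¹¹ − 4.87227×10⁹ = 4.52566×10¹¹ K⁴, so P_net = 18.0 W.

Net loss ≈ 18.0 W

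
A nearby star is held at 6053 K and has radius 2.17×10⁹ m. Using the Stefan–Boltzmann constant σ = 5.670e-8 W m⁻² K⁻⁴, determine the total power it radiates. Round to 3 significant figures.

Surface area A = 4πR² = 4π(2.17×10⁹ m)² = 5.91738×10¹⁹ m².
P = σAT⁴ = 5.670×10⁻⁸ × 5.91738×10¹⁹ × (6053)⁴ = 4.50×10²⁷ W.

P ≈ 4.50×10²⁷ W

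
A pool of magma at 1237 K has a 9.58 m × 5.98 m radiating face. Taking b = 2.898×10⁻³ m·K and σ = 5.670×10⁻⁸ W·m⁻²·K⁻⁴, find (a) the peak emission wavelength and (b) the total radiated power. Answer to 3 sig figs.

(a) λ_max = b/T = 2.898×10⁻³/1237 = 2.343×10⁻⁶ m = 2.34×10³ nm.
Area A = 9.58 × 5.98 = 57.2884 m².
(b) P = σAT⁴ = 5.670×10⁻⁸×57.2884×(1237)⁴ = 7.61×10⁶ W.

λ_max ≈ 2.34×10³ nm; P ≈ 7.61×10⁶ W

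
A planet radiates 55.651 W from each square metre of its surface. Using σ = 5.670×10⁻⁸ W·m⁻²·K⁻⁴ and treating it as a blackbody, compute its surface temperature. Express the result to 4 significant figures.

T ≈ 177.0 K

I = σT⁴, so T = (I/σ)^(1/4) = (55.651/(5.670×10⁻⁸))^(1/4) = 177.0 K.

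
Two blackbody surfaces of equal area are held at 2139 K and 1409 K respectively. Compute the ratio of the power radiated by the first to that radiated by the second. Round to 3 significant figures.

P₁/P₂ ≈ 5.31

With equal areas, P₁/P₂ = (T₁/T₂)⁴ = (2139/1409)⁴ = 5.31.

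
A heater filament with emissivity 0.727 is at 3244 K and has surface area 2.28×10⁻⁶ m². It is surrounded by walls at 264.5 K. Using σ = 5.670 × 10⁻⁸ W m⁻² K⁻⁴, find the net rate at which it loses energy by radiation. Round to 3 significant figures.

Net loss ≈ 10.4 W

Area A = 2.28×10⁻⁶ m².
Net radiated power P_net = εσA(T⁴ − T₀⁴) = 0.727×5.670×10⁻⁸×2.28×10⁻⁶×(3244⁴ − 264.5⁴).
T⁴ − T₀⁴ = 1.10745×10¹⁴ − 4.89444×10⁹ = 1.10740×10¹⁴ K⁴, so P_net = 10.4 W.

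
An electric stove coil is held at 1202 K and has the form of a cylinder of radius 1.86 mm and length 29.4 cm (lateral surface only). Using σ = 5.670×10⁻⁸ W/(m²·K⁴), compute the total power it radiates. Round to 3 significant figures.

P ≈ 407 W

Lateral area A = 2πrL = 2π×1.86×10⁻³×0.294 = 3.43590×10⁻³ m².
P = σAT⁴ = 5.670×10⁻⁸ × 3.43590×10⁻³ × (1202)⁴ = 407 W.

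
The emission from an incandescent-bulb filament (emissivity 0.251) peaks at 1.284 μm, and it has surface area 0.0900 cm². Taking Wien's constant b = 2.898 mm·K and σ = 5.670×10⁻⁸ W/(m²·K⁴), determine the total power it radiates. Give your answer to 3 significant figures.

Wien's law: T = b/λ_max = 2.898×10⁻³/1.284×10⁻⁶ = 2257.01 K.
Area A = 0.0900 cm² = 9.00×10⁻⁶ m².
Then P = εσAT⁴ = 0.251×5.670×10⁻⁸×9.00×10⁻⁶×(2257.01)⁴ = 3.32 W.

P ≈ 3.32 W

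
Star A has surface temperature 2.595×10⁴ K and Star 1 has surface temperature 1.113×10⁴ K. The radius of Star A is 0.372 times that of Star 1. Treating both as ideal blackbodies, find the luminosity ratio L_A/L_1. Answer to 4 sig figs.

L ∝ R²T⁴, so L_A/L_1 = (R_A/R_1)²(T_A/T_1)⁴ = (0.372)² × (2.595×10⁴/1.113×10⁴)⁴ = 0.138384 × 29.5508 = 4.089.

L_A/L_1 ≈ 4.089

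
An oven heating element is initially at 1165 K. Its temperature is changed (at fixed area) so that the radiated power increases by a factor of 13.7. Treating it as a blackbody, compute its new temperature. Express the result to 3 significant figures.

T₂ ≈ 2.24×10³ K

P ∝ T⁴, so T₂/T₁ = (P₂/P₁)^(1/4) = (13.7)^(1/4) = 1.92389.
T₂ = 1165 × 1.92389 = 2.24×10³ K.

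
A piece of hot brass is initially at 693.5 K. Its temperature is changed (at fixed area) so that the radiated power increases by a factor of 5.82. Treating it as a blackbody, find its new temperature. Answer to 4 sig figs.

T₂ ≈ 1077 K

P ∝ T⁴, so T₂/T₁ = (P₂/P₁)^(1/4) = (5.82)^(1/4) = 1.55321.
T₂ = 693.5 × 1.55321 = 1077 K.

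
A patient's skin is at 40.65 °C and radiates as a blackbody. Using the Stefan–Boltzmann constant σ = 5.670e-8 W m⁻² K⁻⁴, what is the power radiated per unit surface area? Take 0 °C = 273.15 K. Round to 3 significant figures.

T = 40.65 °C + 273.15 = 313.80 K.
Stefan–Boltzmann: I = σT⁴ = 5.670×10⁻⁸ × (313.80)⁴ = 550 W/m².

I ≈ 550 W/m²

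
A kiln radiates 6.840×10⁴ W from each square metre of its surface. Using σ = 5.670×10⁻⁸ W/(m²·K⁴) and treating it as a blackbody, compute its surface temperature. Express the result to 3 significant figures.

I = σT⁴, so T = (I/σ)^(1/4) = (6.840×10⁴/(5.670×10⁻⁸))^(1/4) = 1.05×10³ K.

T ≈ 1.05×10³ K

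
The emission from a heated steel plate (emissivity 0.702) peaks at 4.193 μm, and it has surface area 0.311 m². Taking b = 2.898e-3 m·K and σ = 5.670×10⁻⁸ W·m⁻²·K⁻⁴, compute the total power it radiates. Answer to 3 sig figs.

Wien's law: T = b/λ_max = 2.898×10⁻³/4.193×10⁻⁶ = 691.152 K.
Area A = 0.311 m².
Then P = εσAT⁴ = 0.702×5.670×10⁻⁸×0.311×(691.152)⁴ = 2.82×10³ W.

P ≈ 2.82×10³ W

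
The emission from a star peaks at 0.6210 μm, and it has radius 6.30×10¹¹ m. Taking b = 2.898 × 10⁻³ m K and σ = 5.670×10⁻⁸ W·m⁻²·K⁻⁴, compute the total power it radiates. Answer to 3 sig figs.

P ≈ 1.34×10³² W

Wien's law: T = b/λ_max = 2.898×10⁻³/6.210×10⁻⁷ = 4666.67 K.
Surface area A = 4πR² = 4π(6.30×10¹¹ m)² = 4.98759×10²⁴ m².
Then P = σAT⁴ = 5.670×10⁻⁸×4.98759×10²⁴×(4666.67)⁴ = 1.34×10³² W.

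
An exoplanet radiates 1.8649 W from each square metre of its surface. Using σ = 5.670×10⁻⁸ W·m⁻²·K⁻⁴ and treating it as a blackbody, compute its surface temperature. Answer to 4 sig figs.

I = σT⁴, so T = (I/σ)^(1/4) = (1.8649/(5.670×10⁻⁸))^(1/4) = 75.73 K.

T ≈ 75.73 K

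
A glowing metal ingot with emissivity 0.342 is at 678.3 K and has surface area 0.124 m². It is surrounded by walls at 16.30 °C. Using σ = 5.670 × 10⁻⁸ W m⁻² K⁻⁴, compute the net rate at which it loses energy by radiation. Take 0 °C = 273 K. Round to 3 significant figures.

Surroundings: T = 16.30 °C + 273 = 289.30 K.
Area A = 0.124 m².
Net radiated power P_net = εσA(T⁴ − T₀⁴) = 0.342×5.670×10⁻⁸×0.124×(678.3⁴ − 289.30⁴).
T⁴ − T₀⁴ = 2.11684×10¹¹ − 7.00477×10⁹ = 2.04679×10¹¹ K⁴, so P_net = 492 W.

Net loss ≈ 492 W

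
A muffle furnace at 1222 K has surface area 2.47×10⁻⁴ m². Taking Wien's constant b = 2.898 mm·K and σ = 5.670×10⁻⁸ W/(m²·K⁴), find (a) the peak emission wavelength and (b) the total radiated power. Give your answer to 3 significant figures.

(a) λ_max = b/T = 2.898×10⁻³/1222 = 2.372×10⁻⁶ m = 2.37 μm.
Area A = 2.47×10⁻⁴ m².
(b) P = σAT⁴ = 5.670×10⁻⁸×2.47×10⁻⁴×(1222)⁴ = 31.2 W.

λ_max ≈ 2.37 μm; P ≈ 31.2 W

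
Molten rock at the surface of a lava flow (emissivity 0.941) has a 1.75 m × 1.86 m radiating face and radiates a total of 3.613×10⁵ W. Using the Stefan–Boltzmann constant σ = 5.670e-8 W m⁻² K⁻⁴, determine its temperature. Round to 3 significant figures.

T ≈ 1.20×10³ K

Area A = 1.75 × 1.86 = 3.255 m².
P = εσAT⁴ ⇒ T = (P/(εσA))^(1/4) = (3.613×10⁵/(0.941×5.670×10⁻⁸×3.255))^(1/4) = 1.20×10³ K.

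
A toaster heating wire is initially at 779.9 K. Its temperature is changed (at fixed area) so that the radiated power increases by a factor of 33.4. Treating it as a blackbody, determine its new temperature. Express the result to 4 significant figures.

T₂ ≈ 1875 K

P ∝ T⁴, so T₂/T₁ = (P₂/P₁)^(1/4) = (33.4)^(1/4) = 2.40401.
T₂ = 779.9 × 2.40401 = 1875 K.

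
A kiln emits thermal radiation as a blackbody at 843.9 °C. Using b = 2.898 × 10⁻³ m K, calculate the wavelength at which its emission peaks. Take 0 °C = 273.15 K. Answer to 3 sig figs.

λ_max ≈ 2.59 μm

T = 843.9 °C + 273.15 = 1117.05 K.
Wien's displacement law: λ_max = b/T = (2.898×10⁻³ m·K)/(1117.05 K) = 2.594×10⁻⁶ m.
That is 2.59 μm, in the infrared range.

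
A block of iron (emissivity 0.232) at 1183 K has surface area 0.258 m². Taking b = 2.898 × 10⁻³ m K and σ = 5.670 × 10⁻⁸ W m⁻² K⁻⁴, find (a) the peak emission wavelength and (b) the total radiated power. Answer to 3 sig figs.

λ_max ≈ 2.45 μm; P ≈ 6.65×10³ W

(a) λ_max = b/T = 2.898×10⁻³/1183 = 2.450×10⁻⁶ m = 2.45 μm.
Area A = 0.258 m².
(b) P = εσAT⁴ = 0.232×5.670×10⁻⁸×0.258×(1183)⁴ = 6.65×10³ W.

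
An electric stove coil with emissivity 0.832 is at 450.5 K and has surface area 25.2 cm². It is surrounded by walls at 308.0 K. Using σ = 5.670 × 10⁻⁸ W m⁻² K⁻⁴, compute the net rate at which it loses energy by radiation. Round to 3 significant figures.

Area A = 25.2 cm² = 2.52×10⁻³ m².
Net radiated power P_net = εσA(T⁴ − T₀⁴) = 0.832×5.670×10⁻⁸×2.52×10⁻³×(450.5⁴ − 308.0⁴).
T⁴ − T₀⁴ = 4.11888×10¹⁰ − 8.99918×10⁹ = 3.21896×10¹⁰ K⁴, so P_net = 3.83 W.

Net loss ≈ 3.83 W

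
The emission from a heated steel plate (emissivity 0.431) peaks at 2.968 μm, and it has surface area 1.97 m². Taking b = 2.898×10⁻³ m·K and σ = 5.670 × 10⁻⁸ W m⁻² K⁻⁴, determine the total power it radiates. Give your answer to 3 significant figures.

Wien's law: T = b/λ_max = 2.898×10⁻³/2.968×10⁻⁶ = 976.415 K.
Area A = 1.97 m².
Then P = εσAT⁴ = 0.431×5.670×10⁻⁸×1.97×(976.415)⁴ = 4.38×10⁴ W.

P ≈ 4.38×10⁴ W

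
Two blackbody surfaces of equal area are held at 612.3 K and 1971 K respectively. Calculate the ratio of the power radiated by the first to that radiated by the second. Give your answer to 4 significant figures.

P₁/P₂ ≈ 9.313×10⁻³

With equal areas, P₁/P₂ = (T₁/T₂)⁴ = (612.3/1971)⁴ = 9.313×10⁻³.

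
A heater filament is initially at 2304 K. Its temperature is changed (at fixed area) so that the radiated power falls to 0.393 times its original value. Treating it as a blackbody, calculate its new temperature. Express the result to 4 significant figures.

P ∝ T⁴, so T₂/T₁ = (P₂/P₁)^(1/4) = (0.393)^(1/4) = 0.791768.
T₂ = 2304 × 0.791768 = 1824 K.

T₂ ≈ 1824 K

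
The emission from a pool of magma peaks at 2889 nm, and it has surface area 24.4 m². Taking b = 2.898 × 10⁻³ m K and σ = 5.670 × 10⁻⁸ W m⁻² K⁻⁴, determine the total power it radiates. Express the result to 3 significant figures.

Wien's law: T = b/λ_max = 2.898×10⁻³/2.889×10⁻⁶ = 1003.12 K.
Area A = 24.4 m².
Then P = σAT⁴ = 5.670×10⁻⁸×24.4×(1003.12)⁴ = 1.40×10⁶ W.

P ≈ 1.40×10⁶ W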